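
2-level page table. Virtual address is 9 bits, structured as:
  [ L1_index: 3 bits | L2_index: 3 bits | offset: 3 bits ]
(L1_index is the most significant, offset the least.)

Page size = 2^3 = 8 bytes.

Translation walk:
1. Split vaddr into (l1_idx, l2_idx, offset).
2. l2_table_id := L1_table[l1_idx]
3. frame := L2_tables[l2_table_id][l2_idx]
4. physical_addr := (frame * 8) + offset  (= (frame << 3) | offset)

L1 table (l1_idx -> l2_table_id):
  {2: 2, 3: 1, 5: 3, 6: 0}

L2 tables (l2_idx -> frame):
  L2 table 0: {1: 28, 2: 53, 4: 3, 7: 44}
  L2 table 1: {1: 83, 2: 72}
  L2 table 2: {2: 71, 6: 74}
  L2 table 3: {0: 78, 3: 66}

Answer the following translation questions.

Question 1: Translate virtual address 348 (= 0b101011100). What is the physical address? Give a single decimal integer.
vaddr = 348 = 0b101011100
Split: l1_idx=5, l2_idx=3, offset=4
L1[5] = 3
L2[3][3] = 66
paddr = 66 * 8 + 4 = 532

Answer: 532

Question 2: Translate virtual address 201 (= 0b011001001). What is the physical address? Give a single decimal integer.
vaddr = 201 = 0b011001001
Split: l1_idx=3, l2_idx=1, offset=1
L1[3] = 1
L2[1][1] = 83
paddr = 83 * 8 + 1 = 665

Answer: 665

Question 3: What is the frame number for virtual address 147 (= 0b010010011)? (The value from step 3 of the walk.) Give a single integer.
Answer: 71

Derivation:
vaddr = 147: l1_idx=2, l2_idx=2
L1[2] = 2; L2[2][2] = 71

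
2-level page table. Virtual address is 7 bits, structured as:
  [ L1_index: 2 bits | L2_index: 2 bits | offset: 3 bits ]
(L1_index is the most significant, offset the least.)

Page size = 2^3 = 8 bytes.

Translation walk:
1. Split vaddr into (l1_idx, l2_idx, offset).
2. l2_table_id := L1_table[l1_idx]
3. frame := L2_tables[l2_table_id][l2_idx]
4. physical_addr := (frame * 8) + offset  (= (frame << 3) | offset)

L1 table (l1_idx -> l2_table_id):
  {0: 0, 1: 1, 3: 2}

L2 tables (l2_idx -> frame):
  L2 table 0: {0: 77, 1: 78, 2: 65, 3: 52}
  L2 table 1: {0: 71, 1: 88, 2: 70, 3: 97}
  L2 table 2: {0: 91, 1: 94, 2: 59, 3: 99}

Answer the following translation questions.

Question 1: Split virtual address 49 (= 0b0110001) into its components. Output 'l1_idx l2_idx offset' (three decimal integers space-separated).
Answer: 1 2 1

Derivation:
vaddr = 49 = 0b0110001
  top 2 bits -> l1_idx = 1
  next 2 bits -> l2_idx = 2
  bottom 3 bits -> offset = 1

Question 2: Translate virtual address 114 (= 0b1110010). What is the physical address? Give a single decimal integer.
Answer: 474

Derivation:
vaddr = 114 = 0b1110010
Split: l1_idx=3, l2_idx=2, offset=2
L1[3] = 2
L2[2][2] = 59
paddr = 59 * 8 + 2 = 474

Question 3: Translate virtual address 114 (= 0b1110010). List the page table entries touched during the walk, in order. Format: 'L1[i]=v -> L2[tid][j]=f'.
Answer: L1[3]=2 -> L2[2][2]=59

Derivation:
vaddr = 114 = 0b1110010
Split: l1_idx=3, l2_idx=2, offset=2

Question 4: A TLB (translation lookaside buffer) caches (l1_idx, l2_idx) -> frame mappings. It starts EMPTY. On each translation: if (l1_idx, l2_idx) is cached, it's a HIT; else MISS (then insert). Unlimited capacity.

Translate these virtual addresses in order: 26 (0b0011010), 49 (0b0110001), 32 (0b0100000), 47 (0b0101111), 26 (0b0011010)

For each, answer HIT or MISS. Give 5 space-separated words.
Answer: MISS MISS MISS MISS HIT

Derivation:
vaddr=26: (0,3) not in TLB -> MISS, insert
vaddr=49: (1,2) not in TLB -> MISS, insert
vaddr=32: (1,0) not in TLB -> MISS, insert
vaddr=47: (1,1) not in TLB -> MISS, insert
vaddr=26: (0,3) in TLB -> HIT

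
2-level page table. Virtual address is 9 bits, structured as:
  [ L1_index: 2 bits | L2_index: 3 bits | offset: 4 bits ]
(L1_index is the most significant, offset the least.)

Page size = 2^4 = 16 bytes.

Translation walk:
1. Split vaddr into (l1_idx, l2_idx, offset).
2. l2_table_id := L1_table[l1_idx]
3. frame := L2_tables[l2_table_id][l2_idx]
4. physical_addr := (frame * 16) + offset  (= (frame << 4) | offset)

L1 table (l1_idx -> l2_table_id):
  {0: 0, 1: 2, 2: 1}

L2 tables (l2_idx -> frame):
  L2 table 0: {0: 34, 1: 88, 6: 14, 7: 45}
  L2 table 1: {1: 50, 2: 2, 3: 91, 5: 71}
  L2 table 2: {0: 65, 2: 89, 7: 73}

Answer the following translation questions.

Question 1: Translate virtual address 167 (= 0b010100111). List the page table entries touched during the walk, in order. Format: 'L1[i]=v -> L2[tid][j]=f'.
vaddr = 167 = 0b010100111
Split: l1_idx=1, l2_idx=2, offset=7

Answer: L1[1]=2 -> L2[2][2]=89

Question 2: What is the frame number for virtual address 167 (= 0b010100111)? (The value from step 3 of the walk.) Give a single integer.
vaddr = 167: l1_idx=1, l2_idx=2
L1[1] = 2; L2[2][2] = 89

Answer: 89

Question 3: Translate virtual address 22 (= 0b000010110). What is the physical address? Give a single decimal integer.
Answer: 1414

Derivation:
vaddr = 22 = 0b000010110
Split: l1_idx=0, l2_idx=1, offset=6
L1[0] = 0
L2[0][1] = 88
paddr = 88 * 16 + 6 = 1414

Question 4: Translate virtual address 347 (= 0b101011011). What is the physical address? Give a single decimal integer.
vaddr = 347 = 0b101011011
Split: l1_idx=2, l2_idx=5, offset=11
L1[2] = 1
L2[1][5] = 71
paddr = 71 * 16 + 11 = 1147

Answer: 1147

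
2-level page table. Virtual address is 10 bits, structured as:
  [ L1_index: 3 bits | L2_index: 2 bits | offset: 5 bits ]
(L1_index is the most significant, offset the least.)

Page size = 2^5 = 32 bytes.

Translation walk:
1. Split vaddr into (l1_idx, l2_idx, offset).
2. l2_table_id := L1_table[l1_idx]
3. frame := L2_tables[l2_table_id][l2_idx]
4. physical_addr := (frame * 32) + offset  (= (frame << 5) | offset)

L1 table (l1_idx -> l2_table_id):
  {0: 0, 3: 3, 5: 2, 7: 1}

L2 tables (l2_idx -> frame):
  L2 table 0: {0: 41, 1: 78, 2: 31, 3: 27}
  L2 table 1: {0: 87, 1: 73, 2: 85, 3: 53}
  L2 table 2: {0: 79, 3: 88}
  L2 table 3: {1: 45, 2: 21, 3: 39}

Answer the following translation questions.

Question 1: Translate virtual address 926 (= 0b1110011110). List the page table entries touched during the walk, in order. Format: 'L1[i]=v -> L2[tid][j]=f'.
Answer: L1[7]=1 -> L2[1][0]=87

Derivation:
vaddr = 926 = 0b1110011110
Split: l1_idx=7, l2_idx=0, offset=30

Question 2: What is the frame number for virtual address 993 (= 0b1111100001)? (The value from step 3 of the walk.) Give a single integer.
Answer: 53

Derivation:
vaddr = 993: l1_idx=7, l2_idx=3
L1[7] = 1; L2[1][3] = 53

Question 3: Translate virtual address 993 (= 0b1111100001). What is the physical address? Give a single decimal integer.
vaddr = 993 = 0b1111100001
Split: l1_idx=7, l2_idx=3, offset=1
L1[7] = 1
L2[1][3] = 53
paddr = 53 * 32 + 1 = 1697

Answer: 1697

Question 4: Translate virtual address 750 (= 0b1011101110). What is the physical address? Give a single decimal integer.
Answer: 2830

Derivation:
vaddr = 750 = 0b1011101110
Split: l1_idx=5, l2_idx=3, offset=14
L1[5] = 2
L2[2][3] = 88
paddr = 88 * 32 + 14 = 2830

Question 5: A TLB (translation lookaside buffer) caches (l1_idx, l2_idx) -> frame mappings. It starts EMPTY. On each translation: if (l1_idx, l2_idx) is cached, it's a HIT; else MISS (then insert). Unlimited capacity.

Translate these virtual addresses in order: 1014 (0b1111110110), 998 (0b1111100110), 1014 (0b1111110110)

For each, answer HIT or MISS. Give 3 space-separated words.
vaddr=1014: (7,3) not in TLB -> MISS, insert
vaddr=998: (7,3) in TLB -> HIT
vaddr=1014: (7,3) in TLB -> HIT

Answer: MISS HIT HIT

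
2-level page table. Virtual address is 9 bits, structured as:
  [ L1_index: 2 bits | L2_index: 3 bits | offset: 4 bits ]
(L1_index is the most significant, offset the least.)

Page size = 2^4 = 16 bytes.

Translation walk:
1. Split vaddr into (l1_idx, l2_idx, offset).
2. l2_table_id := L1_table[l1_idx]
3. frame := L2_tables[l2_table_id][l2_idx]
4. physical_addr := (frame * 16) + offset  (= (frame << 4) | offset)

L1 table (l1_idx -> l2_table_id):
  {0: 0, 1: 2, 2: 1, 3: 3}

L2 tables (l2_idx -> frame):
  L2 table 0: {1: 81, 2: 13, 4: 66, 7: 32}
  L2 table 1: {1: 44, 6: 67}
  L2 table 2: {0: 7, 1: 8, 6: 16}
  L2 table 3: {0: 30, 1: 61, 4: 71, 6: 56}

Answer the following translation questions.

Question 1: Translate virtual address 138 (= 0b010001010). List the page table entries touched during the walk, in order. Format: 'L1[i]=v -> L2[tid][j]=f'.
Answer: L1[1]=2 -> L2[2][0]=7

Derivation:
vaddr = 138 = 0b010001010
Split: l1_idx=1, l2_idx=0, offset=10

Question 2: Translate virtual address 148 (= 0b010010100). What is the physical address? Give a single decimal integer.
Answer: 132

Derivation:
vaddr = 148 = 0b010010100
Split: l1_idx=1, l2_idx=1, offset=4
L1[1] = 2
L2[2][1] = 8
paddr = 8 * 16 + 4 = 132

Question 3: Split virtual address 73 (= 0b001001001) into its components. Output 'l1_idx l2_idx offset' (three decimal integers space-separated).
Answer: 0 4 9

Derivation:
vaddr = 73 = 0b001001001
  top 2 bits -> l1_idx = 0
  next 3 bits -> l2_idx = 4
  bottom 4 bits -> offset = 9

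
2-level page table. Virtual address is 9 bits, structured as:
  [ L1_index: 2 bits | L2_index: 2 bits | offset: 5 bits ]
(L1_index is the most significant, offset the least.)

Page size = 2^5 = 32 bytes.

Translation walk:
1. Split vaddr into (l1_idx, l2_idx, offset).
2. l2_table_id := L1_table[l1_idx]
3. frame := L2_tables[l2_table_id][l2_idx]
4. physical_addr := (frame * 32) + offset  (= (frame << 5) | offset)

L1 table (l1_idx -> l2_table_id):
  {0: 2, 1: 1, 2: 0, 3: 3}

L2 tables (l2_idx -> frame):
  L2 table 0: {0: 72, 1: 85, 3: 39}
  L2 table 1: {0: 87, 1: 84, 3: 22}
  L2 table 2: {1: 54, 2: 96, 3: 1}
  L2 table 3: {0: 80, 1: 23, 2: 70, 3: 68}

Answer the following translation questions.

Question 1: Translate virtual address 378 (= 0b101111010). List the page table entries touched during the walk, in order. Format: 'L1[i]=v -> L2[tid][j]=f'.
vaddr = 378 = 0b101111010
Split: l1_idx=2, l2_idx=3, offset=26

Answer: L1[2]=0 -> L2[0][3]=39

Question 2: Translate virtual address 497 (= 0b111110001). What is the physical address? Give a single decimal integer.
Answer: 2193

Derivation:
vaddr = 497 = 0b111110001
Split: l1_idx=3, l2_idx=3, offset=17
L1[3] = 3
L2[3][3] = 68
paddr = 68 * 32 + 17 = 2193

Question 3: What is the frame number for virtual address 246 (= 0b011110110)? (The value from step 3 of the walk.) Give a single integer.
Answer: 22

Derivation:
vaddr = 246: l1_idx=1, l2_idx=3
L1[1] = 1; L2[1][3] = 22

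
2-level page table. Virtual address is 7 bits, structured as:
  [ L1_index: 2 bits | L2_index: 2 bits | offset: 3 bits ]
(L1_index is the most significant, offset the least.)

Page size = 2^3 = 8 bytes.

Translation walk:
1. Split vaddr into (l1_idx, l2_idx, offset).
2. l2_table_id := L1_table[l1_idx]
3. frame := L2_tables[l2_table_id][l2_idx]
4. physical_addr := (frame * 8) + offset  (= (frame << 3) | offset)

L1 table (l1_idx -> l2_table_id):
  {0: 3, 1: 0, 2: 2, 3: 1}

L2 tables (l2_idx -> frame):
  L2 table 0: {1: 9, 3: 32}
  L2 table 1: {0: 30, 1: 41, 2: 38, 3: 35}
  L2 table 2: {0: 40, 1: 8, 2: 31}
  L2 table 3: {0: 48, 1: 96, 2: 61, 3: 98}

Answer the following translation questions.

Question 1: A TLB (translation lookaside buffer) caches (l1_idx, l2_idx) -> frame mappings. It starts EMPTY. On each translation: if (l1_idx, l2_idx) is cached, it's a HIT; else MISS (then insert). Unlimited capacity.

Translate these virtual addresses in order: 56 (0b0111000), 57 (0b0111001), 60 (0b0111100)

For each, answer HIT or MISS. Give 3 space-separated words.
Answer: MISS HIT HIT

Derivation:
vaddr=56: (1,3) not in TLB -> MISS, insert
vaddr=57: (1,3) in TLB -> HIT
vaddr=60: (1,3) in TLB -> HIT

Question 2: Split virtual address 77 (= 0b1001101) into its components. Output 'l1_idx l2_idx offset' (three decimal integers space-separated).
Answer: 2 1 5

Derivation:
vaddr = 77 = 0b1001101
  top 2 bits -> l1_idx = 2
  next 2 bits -> l2_idx = 1
  bottom 3 bits -> offset = 5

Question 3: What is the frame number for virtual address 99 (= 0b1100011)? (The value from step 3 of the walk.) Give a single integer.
vaddr = 99: l1_idx=3, l2_idx=0
L1[3] = 1; L2[1][0] = 30

Answer: 30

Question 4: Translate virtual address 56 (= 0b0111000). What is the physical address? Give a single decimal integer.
Answer: 256

Derivation:
vaddr = 56 = 0b0111000
Split: l1_idx=1, l2_idx=3, offset=0
L1[1] = 0
L2[0][3] = 32
paddr = 32 * 8 + 0 = 256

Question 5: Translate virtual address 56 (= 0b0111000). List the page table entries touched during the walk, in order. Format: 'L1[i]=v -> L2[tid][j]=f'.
Answer: L1[1]=0 -> L2[0][3]=32

Derivation:
vaddr = 56 = 0b0111000
Split: l1_idx=1, l2_idx=3, offset=0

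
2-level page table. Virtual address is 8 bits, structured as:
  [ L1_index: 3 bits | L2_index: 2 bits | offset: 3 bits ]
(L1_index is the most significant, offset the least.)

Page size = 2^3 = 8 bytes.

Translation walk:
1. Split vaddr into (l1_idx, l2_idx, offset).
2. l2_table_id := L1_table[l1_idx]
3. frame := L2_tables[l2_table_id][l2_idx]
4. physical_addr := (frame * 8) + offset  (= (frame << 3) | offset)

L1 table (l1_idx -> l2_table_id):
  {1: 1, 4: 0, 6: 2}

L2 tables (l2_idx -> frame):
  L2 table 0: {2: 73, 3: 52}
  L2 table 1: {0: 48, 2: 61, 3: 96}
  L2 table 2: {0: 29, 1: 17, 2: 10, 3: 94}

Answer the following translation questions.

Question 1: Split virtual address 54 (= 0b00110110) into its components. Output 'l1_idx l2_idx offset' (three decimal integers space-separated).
vaddr = 54 = 0b00110110
  top 3 bits -> l1_idx = 1
  next 2 bits -> l2_idx = 2
  bottom 3 bits -> offset = 6

Answer: 1 2 6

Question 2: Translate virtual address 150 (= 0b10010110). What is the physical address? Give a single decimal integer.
Answer: 590

Derivation:
vaddr = 150 = 0b10010110
Split: l1_idx=4, l2_idx=2, offset=6
L1[4] = 0
L2[0][2] = 73
paddr = 73 * 8 + 6 = 590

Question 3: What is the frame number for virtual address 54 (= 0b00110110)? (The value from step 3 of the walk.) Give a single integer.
Answer: 61

Derivation:
vaddr = 54: l1_idx=1, l2_idx=2
L1[1] = 1; L2[1][2] = 61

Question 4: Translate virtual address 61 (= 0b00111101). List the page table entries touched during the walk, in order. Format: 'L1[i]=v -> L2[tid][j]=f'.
Answer: L1[1]=1 -> L2[1][3]=96

Derivation:
vaddr = 61 = 0b00111101
Split: l1_idx=1, l2_idx=3, offset=5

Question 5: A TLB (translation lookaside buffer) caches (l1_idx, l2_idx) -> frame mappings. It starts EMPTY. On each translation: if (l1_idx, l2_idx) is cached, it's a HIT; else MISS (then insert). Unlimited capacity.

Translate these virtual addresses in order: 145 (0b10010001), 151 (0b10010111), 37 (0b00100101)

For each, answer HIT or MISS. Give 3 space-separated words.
Answer: MISS HIT MISS

Derivation:
vaddr=145: (4,2) not in TLB -> MISS, insert
vaddr=151: (4,2) in TLB -> HIT
vaddr=37: (1,0) not in TLB -> MISS, insert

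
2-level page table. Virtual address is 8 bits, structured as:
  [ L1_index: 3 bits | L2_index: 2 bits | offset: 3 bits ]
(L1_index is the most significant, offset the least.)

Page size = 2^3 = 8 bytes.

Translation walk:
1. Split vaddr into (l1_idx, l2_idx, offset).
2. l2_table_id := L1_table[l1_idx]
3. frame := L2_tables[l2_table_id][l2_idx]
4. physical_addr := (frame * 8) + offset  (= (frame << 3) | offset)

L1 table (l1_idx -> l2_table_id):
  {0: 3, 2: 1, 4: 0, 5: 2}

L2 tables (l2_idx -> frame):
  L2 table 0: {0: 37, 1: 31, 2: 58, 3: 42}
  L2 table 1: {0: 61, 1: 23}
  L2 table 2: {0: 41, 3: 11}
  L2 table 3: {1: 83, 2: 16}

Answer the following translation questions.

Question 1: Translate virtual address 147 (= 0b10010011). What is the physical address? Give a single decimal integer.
Answer: 467

Derivation:
vaddr = 147 = 0b10010011
Split: l1_idx=4, l2_idx=2, offset=3
L1[4] = 0
L2[0][2] = 58
paddr = 58 * 8 + 3 = 467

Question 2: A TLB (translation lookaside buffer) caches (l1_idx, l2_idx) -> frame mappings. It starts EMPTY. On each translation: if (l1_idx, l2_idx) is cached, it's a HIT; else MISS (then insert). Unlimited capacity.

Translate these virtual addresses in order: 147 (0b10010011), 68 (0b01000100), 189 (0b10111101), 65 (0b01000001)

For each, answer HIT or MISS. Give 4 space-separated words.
Answer: MISS MISS MISS HIT

Derivation:
vaddr=147: (4,2) not in TLB -> MISS, insert
vaddr=68: (2,0) not in TLB -> MISS, insert
vaddr=189: (5,3) not in TLB -> MISS, insert
vaddr=65: (2,0) in TLB -> HIT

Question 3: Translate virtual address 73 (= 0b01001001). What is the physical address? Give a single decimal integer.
Answer: 185

Derivation:
vaddr = 73 = 0b01001001
Split: l1_idx=2, l2_idx=1, offset=1
L1[2] = 1
L2[1][1] = 23
paddr = 23 * 8 + 1 = 185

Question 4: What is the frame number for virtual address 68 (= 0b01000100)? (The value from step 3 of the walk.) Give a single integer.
Answer: 61

Derivation:
vaddr = 68: l1_idx=2, l2_idx=0
L1[2] = 1; L2[1][0] = 61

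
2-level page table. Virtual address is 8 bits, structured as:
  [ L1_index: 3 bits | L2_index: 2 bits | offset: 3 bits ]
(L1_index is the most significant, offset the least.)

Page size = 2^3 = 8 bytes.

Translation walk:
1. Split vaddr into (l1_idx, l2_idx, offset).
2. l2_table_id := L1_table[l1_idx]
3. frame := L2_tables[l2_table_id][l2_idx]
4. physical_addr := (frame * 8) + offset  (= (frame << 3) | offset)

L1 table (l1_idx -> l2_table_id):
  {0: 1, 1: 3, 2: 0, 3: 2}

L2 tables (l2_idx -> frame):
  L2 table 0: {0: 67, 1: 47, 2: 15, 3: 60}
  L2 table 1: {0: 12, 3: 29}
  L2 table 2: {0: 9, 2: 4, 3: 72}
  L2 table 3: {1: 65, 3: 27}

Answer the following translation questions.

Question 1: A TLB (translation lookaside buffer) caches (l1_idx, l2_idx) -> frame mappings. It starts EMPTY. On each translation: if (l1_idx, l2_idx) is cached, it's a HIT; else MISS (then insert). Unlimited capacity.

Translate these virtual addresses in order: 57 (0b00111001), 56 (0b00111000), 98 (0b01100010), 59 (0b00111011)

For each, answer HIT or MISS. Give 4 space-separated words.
vaddr=57: (1,3) not in TLB -> MISS, insert
vaddr=56: (1,3) in TLB -> HIT
vaddr=98: (3,0) not in TLB -> MISS, insert
vaddr=59: (1,3) in TLB -> HIT

Answer: MISS HIT MISS HIT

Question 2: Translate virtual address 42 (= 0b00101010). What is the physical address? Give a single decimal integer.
Answer: 522

Derivation:
vaddr = 42 = 0b00101010
Split: l1_idx=1, l2_idx=1, offset=2
L1[1] = 3
L2[3][1] = 65
paddr = 65 * 8 + 2 = 522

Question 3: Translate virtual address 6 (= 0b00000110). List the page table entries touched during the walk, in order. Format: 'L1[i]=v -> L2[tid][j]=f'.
Answer: L1[0]=1 -> L2[1][0]=12

Derivation:
vaddr = 6 = 0b00000110
Split: l1_idx=0, l2_idx=0, offset=6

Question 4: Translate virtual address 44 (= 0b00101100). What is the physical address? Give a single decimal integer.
Answer: 524

Derivation:
vaddr = 44 = 0b00101100
Split: l1_idx=1, l2_idx=1, offset=4
L1[1] = 3
L2[3][1] = 65
paddr = 65 * 8 + 4 = 524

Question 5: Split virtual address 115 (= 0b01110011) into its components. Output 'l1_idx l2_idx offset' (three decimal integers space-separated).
vaddr = 115 = 0b01110011
  top 3 bits -> l1_idx = 3
  next 2 bits -> l2_idx = 2
  bottom 3 bits -> offset = 3

Answer: 3 2 3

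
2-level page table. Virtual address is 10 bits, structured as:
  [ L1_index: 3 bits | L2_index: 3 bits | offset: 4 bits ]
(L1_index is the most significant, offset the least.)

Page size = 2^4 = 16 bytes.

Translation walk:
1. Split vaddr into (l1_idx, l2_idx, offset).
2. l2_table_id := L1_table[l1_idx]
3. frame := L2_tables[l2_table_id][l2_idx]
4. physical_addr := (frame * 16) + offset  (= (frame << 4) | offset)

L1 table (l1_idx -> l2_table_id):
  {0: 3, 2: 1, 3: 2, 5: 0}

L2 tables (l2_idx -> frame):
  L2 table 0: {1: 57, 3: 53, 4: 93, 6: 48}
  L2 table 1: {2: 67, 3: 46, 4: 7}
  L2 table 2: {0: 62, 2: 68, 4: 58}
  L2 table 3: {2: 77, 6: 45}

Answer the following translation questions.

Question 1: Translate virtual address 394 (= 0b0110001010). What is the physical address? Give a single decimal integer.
Answer: 1002

Derivation:
vaddr = 394 = 0b0110001010
Split: l1_idx=3, l2_idx=0, offset=10
L1[3] = 2
L2[2][0] = 62
paddr = 62 * 16 + 10 = 1002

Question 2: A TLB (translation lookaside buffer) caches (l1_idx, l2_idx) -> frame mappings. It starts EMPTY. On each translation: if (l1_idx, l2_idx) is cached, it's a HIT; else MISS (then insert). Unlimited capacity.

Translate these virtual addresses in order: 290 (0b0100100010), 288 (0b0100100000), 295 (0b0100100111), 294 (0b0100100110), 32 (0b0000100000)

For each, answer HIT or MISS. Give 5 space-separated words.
Answer: MISS HIT HIT HIT MISS

Derivation:
vaddr=290: (2,2) not in TLB -> MISS, insert
vaddr=288: (2,2) in TLB -> HIT
vaddr=295: (2,2) in TLB -> HIT
vaddr=294: (2,2) in TLB -> HIT
vaddr=32: (0,2) not in TLB -> MISS, insert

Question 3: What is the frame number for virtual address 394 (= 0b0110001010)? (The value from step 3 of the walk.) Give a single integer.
vaddr = 394: l1_idx=3, l2_idx=0
L1[3] = 2; L2[2][0] = 62

Answer: 62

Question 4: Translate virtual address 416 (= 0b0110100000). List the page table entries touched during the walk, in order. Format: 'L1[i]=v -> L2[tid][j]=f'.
vaddr = 416 = 0b0110100000
Split: l1_idx=3, l2_idx=2, offset=0

Answer: L1[3]=2 -> L2[2][2]=68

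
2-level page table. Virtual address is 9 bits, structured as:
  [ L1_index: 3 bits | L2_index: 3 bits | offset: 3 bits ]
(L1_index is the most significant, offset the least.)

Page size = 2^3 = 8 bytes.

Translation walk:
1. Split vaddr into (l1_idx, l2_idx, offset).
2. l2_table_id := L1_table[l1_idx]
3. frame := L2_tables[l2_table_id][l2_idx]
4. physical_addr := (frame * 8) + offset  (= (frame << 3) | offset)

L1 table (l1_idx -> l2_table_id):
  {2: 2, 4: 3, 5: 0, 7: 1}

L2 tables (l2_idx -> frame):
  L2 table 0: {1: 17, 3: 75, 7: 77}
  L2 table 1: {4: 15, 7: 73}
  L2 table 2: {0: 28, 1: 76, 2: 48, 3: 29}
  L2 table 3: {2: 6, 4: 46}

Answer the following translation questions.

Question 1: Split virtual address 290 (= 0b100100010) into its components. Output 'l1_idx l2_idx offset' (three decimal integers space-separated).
vaddr = 290 = 0b100100010
  top 3 bits -> l1_idx = 4
  next 3 bits -> l2_idx = 4
  bottom 3 bits -> offset = 2

Answer: 4 4 2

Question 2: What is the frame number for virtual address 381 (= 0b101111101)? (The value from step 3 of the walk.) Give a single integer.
Answer: 77

Derivation:
vaddr = 381: l1_idx=5, l2_idx=7
L1[5] = 0; L2[0][7] = 77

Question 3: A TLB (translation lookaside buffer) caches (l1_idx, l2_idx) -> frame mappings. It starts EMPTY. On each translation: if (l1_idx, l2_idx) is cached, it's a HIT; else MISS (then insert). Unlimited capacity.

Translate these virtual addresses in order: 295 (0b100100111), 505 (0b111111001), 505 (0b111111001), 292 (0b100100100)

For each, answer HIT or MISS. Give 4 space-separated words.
Answer: MISS MISS HIT HIT

Derivation:
vaddr=295: (4,4) not in TLB -> MISS, insert
vaddr=505: (7,7) not in TLB -> MISS, insert
vaddr=505: (7,7) in TLB -> HIT
vaddr=292: (4,4) in TLB -> HIT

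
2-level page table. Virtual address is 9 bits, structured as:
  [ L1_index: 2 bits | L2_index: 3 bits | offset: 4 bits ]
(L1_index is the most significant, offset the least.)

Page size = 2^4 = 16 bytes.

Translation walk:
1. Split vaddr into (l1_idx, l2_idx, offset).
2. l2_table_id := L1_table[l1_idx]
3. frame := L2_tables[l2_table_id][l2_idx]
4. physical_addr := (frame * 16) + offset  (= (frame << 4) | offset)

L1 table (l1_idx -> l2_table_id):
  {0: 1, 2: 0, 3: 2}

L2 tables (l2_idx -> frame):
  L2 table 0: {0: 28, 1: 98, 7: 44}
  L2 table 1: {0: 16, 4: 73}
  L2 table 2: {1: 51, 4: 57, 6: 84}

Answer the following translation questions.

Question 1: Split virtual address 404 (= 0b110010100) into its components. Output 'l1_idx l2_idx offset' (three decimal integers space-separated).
Answer: 3 1 4

Derivation:
vaddr = 404 = 0b110010100
  top 2 bits -> l1_idx = 3
  next 3 bits -> l2_idx = 1
  bottom 4 bits -> offset = 4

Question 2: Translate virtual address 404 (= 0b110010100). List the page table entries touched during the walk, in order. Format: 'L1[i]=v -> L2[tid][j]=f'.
vaddr = 404 = 0b110010100
Split: l1_idx=3, l2_idx=1, offset=4

Answer: L1[3]=2 -> L2[2][1]=51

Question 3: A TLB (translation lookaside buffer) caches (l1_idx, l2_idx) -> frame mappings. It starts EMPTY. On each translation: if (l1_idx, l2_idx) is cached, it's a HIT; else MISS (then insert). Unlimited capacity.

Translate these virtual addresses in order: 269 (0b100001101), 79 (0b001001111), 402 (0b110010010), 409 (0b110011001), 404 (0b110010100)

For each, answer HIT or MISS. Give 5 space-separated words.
Answer: MISS MISS MISS HIT HIT

Derivation:
vaddr=269: (2,0) not in TLB -> MISS, insert
vaddr=79: (0,4) not in TLB -> MISS, insert
vaddr=402: (3,1) not in TLB -> MISS, insert
vaddr=409: (3,1) in TLB -> HIT
vaddr=404: (3,1) in TLB -> HIT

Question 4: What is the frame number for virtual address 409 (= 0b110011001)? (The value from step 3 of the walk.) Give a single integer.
vaddr = 409: l1_idx=3, l2_idx=1
L1[3] = 2; L2[2][1] = 51

Answer: 51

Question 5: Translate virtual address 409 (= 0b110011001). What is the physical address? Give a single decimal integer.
vaddr = 409 = 0b110011001
Split: l1_idx=3, l2_idx=1, offset=9
L1[3] = 2
L2[2][1] = 51
paddr = 51 * 16 + 9 = 825

Answer: 825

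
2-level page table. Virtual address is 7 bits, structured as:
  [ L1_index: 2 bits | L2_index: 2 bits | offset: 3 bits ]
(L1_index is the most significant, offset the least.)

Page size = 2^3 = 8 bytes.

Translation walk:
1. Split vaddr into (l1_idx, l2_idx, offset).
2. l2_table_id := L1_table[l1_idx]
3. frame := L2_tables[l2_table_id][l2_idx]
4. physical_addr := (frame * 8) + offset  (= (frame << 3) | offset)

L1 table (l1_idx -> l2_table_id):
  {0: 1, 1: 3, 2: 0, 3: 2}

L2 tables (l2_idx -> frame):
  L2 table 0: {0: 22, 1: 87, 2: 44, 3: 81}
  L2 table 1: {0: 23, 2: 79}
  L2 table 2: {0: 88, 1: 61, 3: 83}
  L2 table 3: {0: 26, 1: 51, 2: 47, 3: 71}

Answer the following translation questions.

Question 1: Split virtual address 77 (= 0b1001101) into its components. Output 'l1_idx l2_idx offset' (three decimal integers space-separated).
Answer: 2 1 5

Derivation:
vaddr = 77 = 0b1001101
  top 2 bits -> l1_idx = 2
  next 2 bits -> l2_idx = 1
  bottom 3 bits -> offset = 5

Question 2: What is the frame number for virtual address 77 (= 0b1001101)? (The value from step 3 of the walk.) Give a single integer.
Answer: 87

Derivation:
vaddr = 77: l1_idx=2, l2_idx=1
L1[2] = 0; L2[0][1] = 87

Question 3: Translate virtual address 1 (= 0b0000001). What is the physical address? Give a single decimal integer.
Answer: 185

Derivation:
vaddr = 1 = 0b0000001
Split: l1_idx=0, l2_idx=0, offset=1
L1[0] = 1
L2[1][0] = 23
paddr = 23 * 8 + 1 = 185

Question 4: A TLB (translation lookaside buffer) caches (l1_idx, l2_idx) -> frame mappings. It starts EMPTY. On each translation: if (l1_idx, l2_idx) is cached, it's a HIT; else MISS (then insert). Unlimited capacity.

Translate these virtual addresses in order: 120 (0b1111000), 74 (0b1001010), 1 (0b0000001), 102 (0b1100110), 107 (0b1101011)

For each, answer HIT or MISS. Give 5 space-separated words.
vaddr=120: (3,3) not in TLB -> MISS, insert
vaddr=74: (2,1) not in TLB -> MISS, insert
vaddr=1: (0,0) not in TLB -> MISS, insert
vaddr=102: (3,0) not in TLB -> MISS, insert
vaddr=107: (3,1) not in TLB -> MISS, insert

Answer: MISS MISS MISS MISS MISS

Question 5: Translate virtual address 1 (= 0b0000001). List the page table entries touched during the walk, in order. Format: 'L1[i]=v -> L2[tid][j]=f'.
vaddr = 1 = 0b0000001
Split: l1_idx=0, l2_idx=0, offset=1

Answer: L1[0]=1 -> L2[1][0]=23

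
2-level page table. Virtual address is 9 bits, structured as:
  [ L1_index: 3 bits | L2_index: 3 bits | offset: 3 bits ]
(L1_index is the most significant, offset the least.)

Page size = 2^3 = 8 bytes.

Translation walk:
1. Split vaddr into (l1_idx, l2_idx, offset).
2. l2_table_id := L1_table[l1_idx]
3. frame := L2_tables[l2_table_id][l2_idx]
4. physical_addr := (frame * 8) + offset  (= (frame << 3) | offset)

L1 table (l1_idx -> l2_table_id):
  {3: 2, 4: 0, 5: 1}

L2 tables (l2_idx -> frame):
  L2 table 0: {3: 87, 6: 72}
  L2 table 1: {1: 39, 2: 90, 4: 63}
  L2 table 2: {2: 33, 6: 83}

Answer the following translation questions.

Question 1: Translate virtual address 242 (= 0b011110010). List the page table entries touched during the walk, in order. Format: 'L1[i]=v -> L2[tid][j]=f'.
vaddr = 242 = 0b011110010
Split: l1_idx=3, l2_idx=6, offset=2

Answer: L1[3]=2 -> L2[2][6]=83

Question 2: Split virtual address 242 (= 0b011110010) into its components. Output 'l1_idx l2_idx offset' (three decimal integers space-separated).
vaddr = 242 = 0b011110010
  top 3 bits -> l1_idx = 3
  next 3 bits -> l2_idx = 6
  bottom 3 bits -> offset = 2

Answer: 3 6 2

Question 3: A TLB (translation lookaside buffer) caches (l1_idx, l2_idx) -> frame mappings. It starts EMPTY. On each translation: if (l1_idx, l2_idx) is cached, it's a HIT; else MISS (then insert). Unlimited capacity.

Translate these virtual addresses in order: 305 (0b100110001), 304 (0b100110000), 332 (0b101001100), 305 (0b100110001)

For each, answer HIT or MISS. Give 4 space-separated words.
Answer: MISS HIT MISS HIT

Derivation:
vaddr=305: (4,6) not in TLB -> MISS, insert
vaddr=304: (4,6) in TLB -> HIT
vaddr=332: (5,1) not in TLB -> MISS, insert
vaddr=305: (4,6) in TLB -> HIT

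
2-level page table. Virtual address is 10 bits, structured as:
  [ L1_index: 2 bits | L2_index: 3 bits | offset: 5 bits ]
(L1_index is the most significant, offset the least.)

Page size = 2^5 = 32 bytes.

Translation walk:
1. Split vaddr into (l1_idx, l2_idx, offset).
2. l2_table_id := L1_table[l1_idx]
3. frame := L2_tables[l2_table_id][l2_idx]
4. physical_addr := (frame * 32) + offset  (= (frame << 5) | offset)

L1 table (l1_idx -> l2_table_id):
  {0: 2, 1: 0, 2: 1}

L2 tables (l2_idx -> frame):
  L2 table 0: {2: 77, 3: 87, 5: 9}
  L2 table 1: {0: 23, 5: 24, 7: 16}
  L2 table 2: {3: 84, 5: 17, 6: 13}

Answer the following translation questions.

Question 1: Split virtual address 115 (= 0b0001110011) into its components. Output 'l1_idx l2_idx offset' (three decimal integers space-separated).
Answer: 0 3 19

Derivation:
vaddr = 115 = 0b0001110011
  top 2 bits -> l1_idx = 0
  next 3 bits -> l2_idx = 3
  bottom 5 bits -> offset = 19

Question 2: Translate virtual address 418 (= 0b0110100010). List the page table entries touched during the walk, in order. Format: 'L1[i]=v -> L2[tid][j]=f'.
vaddr = 418 = 0b0110100010
Split: l1_idx=1, l2_idx=5, offset=2

Answer: L1[1]=0 -> L2[0][5]=9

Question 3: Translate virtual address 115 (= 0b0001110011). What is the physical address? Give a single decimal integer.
Answer: 2707

Derivation:
vaddr = 115 = 0b0001110011
Split: l1_idx=0, l2_idx=3, offset=19
L1[0] = 2
L2[2][3] = 84
paddr = 84 * 32 + 19 = 2707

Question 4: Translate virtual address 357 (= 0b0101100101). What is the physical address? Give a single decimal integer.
Answer: 2789

Derivation:
vaddr = 357 = 0b0101100101
Split: l1_idx=1, l2_idx=3, offset=5
L1[1] = 0
L2[0][3] = 87
paddr = 87 * 32 + 5 = 2789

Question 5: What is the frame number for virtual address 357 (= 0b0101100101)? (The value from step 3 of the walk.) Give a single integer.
vaddr = 357: l1_idx=1, l2_idx=3
L1[1] = 0; L2[0][3] = 87

Answer: 87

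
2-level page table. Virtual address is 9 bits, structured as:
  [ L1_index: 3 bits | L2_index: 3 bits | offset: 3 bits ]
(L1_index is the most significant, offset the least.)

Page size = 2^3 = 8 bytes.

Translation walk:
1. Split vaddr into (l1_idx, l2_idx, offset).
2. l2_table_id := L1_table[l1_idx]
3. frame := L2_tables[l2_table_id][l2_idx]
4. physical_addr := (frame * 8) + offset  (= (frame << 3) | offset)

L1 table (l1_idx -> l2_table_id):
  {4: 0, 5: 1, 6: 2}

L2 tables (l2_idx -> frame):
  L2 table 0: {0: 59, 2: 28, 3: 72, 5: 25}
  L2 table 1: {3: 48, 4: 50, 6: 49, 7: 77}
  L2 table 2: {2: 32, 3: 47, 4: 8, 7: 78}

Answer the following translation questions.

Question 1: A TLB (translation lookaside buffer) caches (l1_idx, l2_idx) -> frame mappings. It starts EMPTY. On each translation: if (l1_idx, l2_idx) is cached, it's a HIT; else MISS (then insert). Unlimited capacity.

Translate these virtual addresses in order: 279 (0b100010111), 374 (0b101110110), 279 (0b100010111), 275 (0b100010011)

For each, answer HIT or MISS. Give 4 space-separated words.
vaddr=279: (4,2) not in TLB -> MISS, insert
vaddr=374: (5,6) not in TLB -> MISS, insert
vaddr=279: (4,2) in TLB -> HIT
vaddr=275: (4,2) in TLB -> HIT

Answer: MISS MISS HIT HIT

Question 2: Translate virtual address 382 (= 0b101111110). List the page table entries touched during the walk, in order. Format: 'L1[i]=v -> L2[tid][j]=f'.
Answer: L1[5]=1 -> L2[1][7]=77

Derivation:
vaddr = 382 = 0b101111110
Split: l1_idx=5, l2_idx=7, offset=6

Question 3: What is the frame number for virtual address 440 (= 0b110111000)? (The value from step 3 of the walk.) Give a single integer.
vaddr = 440: l1_idx=6, l2_idx=7
L1[6] = 2; L2[2][7] = 78

Answer: 78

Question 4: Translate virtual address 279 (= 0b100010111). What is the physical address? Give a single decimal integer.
vaddr = 279 = 0b100010111
Split: l1_idx=4, l2_idx=2, offset=7
L1[4] = 0
L2[0][2] = 28
paddr = 28 * 8 + 7 = 231

Answer: 231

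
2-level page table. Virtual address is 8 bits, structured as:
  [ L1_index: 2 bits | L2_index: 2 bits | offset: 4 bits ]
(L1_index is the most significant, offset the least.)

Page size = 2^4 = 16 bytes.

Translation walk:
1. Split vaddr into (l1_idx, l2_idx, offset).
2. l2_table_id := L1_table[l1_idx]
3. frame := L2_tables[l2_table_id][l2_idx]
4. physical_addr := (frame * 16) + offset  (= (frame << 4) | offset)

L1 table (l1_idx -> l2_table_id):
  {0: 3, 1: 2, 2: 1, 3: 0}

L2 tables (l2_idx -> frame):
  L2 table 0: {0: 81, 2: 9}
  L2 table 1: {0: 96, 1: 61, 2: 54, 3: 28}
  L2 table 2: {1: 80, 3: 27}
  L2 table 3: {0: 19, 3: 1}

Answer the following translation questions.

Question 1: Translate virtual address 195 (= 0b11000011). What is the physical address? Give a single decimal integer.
vaddr = 195 = 0b11000011
Split: l1_idx=3, l2_idx=0, offset=3
L1[3] = 0
L2[0][0] = 81
paddr = 81 * 16 + 3 = 1299

Answer: 1299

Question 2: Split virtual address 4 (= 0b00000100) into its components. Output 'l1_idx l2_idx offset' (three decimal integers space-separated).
vaddr = 4 = 0b00000100
  top 2 bits -> l1_idx = 0
  next 2 bits -> l2_idx = 0
  bottom 4 bits -> offset = 4

Answer: 0 0 4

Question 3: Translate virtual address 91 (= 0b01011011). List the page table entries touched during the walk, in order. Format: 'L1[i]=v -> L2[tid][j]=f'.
Answer: L1[1]=2 -> L2[2][1]=80

Derivation:
vaddr = 91 = 0b01011011
Split: l1_idx=1, l2_idx=1, offset=11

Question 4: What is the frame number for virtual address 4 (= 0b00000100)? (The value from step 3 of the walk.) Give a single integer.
Answer: 19

Derivation:
vaddr = 4: l1_idx=0, l2_idx=0
L1[0] = 3; L2[3][0] = 19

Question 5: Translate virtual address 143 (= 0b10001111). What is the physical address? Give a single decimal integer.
vaddr = 143 = 0b10001111
Split: l1_idx=2, l2_idx=0, offset=15
L1[2] = 1
L2[1][0] = 96
paddr = 96 * 16 + 15 = 1551

Answer: 1551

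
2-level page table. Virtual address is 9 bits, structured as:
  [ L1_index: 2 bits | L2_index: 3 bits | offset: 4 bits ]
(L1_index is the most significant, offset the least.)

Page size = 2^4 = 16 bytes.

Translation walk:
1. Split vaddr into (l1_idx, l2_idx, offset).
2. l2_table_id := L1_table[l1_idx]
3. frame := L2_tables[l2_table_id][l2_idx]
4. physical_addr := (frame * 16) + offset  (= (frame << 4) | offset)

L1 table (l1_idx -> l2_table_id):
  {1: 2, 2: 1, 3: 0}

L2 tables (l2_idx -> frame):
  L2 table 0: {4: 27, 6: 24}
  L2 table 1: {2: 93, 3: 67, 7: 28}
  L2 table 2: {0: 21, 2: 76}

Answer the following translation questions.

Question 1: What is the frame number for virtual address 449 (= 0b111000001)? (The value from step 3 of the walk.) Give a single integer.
Answer: 27

Derivation:
vaddr = 449: l1_idx=3, l2_idx=4
L1[3] = 0; L2[0][4] = 27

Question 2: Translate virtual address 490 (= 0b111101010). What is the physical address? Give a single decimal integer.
vaddr = 490 = 0b111101010
Split: l1_idx=3, l2_idx=6, offset=10
L1[3] = 0
L2[0][6] = 24
paddr = 24 * 16 + 10 = 394

Answer: 394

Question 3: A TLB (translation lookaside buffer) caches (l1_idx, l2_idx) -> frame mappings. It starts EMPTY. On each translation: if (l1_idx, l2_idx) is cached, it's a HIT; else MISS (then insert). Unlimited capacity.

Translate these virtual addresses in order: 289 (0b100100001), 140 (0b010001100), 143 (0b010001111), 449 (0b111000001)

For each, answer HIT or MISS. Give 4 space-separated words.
vaddr=289: (2,2) not in TLB -> MISS, insert
vaddr=140: (1,0) not in TLB -> MISS, insert
vaddr=143: (1,0) in TLB -> HIT
vaddr=449: (3,4) not in TLB -> MISS, insert

Answer: MISS MISS HIT MISS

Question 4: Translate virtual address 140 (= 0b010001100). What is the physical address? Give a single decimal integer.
vaddr = 140 = 0b010001100
Split: l1_idx=1, l2_idx=0, offset=12
L1[1] = 2
L2[2][0] = 21
paddr = 21 * 16 + 12 = 348

Answer: 348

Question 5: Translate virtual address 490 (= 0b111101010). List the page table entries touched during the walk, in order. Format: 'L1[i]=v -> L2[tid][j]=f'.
vaddr = 490 = 0b111101010
Split: l1_idx=3, l2_idx=6, offset=10

Answer: L1[3]=0 -> L2[0][6]=24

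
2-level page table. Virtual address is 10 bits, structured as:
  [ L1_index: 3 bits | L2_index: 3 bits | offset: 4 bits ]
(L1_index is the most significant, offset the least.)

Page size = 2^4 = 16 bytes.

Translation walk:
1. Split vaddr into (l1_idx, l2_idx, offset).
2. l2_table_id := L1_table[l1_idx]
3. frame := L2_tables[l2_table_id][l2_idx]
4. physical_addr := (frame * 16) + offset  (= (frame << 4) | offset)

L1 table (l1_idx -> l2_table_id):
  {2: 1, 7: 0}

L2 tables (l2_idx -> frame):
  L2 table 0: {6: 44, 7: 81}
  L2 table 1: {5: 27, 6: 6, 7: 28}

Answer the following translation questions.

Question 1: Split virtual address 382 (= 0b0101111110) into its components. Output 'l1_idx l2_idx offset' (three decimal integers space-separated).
Answer: 2 7 14

Derivation:
vaddr = 382 = 0b0101111110
  top 3 bits -> l1_idx = 2
  next 3 bits -> l2_idx = 7
  bottom 4 bits -> offset = 14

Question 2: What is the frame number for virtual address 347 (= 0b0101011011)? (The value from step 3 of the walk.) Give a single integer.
Answer: 27

Derivation:
vaddr = 347: l1_idx=2, l2_idx=5
L1[2] = 1; L2[1][5] = 27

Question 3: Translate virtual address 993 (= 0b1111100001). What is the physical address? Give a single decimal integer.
vaddr = 993 = 0b1111100001
Split: l1_idx=7, l2_idx=6, offset=1
L1[7] = 0
L2[0][6] = 44
paddr = 44 * 16 + 1 = 705

Answer: 705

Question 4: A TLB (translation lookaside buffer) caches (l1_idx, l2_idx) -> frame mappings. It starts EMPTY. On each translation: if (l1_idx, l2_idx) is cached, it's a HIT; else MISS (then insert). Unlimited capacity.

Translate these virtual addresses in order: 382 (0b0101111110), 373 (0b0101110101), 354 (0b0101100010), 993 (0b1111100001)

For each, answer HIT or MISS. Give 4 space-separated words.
vaddr=382: (2,7) not in TLB -> MISS, insert
vaddr=373: (2,7) in TLB -> HIT
vaddr=354: (2,6) not in TLB -> MISS, insert
vaddr=993: (7,6) not in TLB -> MISS, insert

Answer: MISS HIT MISS MISS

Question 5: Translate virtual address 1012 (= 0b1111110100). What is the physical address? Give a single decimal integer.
Answer: 1300

Derivation:
vaddr = 1012 = 0b1111110100
Split: l1_idx=7, l2_idx=7, offset=4
L1[7] = 0
L2[0][7] = 81
paddr = 81 * 16 + 4 = 1300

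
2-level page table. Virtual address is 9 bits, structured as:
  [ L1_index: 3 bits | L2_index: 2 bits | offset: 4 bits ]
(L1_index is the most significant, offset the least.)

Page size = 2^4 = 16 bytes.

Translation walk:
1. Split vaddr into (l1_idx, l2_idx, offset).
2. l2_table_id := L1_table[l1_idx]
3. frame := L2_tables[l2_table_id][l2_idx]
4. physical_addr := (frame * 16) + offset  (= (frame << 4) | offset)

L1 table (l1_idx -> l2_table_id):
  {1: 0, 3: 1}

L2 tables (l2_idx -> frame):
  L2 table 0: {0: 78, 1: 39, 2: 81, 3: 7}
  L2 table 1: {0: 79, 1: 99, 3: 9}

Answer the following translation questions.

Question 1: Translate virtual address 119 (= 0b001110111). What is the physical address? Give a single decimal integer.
vaddr = 119 = 0b001110111
Split: l1_idx=1, l2_idx=3, offset=7
L1[1] = 0
L2[0][3] = 7
paddr = 7 * 16 + 7 = 119

Answer: 119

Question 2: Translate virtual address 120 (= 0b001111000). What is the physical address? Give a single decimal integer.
vaddr = 120 = 0b001111000
Split: l1_idx=1, l2_idx=3, offset=8
L1[1] = 0
L2[0][3] = 7
paddr = 7 * 16 + 8 = 120

Answer: 120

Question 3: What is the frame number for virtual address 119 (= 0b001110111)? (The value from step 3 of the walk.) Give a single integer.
vaddr = 119: l1_idx=1, l2_idx=3
L1[1] = 0; L2[0][3] = 7

Answer: 7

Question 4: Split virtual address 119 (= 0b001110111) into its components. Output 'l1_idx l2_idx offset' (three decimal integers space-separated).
vaddr = 119 = 0b001110111
  top 3 bits -> l1_idx = 1
  next 2 bits -> l2_idx = 3
  bottom 4 bits -> offset = 7

Answer: 1 3 7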